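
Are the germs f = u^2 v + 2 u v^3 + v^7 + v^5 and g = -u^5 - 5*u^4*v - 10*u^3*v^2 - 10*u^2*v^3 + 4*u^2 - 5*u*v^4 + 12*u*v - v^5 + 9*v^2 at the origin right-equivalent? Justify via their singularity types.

No.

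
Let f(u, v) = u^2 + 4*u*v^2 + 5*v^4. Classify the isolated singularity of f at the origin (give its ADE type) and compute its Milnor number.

Type A_3, Milnor number mu = 3.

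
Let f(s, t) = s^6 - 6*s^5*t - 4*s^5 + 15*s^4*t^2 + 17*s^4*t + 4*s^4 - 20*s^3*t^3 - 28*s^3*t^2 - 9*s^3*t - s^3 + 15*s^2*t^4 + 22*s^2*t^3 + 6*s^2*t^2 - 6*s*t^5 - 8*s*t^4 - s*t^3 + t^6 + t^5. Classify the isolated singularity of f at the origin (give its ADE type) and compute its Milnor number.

The Hessian of f at 0 has rank 0. Corank 2; j^3 = -s^3 is a perfect cube, so E-series; the 4-jet and mu = 7 give E_7.

Type E_{7}, Milnor number mu = 7.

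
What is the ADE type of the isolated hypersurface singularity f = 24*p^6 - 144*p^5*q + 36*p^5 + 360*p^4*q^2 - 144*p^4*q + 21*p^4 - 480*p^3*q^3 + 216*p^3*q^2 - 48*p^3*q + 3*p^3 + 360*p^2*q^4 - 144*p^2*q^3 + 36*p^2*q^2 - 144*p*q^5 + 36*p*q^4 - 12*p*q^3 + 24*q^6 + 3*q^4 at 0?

E_{6}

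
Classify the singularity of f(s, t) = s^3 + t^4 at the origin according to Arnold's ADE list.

The Hessian of f at 0 has rank 0. Corank 2; j^3 = s^3 is a perfect cube, so E-series; the 4-jet and mu = 6 give E_6.

E_{6}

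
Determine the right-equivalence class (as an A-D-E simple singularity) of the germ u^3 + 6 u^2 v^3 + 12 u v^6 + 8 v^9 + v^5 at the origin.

E8

The Hessian of f at 0 has rank 0. Corank 2; j^3 = u^3 is a perfect cube, so E-series; the 5-jet and mu = 8 give E_8.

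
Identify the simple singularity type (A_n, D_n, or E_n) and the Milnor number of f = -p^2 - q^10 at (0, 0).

Type A_{9}, Milnor number mu = 9.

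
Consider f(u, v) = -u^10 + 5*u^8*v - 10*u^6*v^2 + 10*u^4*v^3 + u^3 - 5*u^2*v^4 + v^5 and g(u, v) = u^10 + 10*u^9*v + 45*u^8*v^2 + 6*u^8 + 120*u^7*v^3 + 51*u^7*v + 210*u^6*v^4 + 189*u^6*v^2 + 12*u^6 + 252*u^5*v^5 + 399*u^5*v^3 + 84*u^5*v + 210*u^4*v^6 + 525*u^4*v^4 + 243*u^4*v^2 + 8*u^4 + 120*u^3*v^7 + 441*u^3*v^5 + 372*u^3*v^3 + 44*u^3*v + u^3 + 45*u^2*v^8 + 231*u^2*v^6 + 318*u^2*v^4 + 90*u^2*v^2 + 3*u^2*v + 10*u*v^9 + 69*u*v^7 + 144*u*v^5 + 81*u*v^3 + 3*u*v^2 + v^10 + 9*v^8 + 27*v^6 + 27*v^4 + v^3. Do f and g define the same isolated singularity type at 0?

No.

The Hessian of f at 0 has rank 0. Corank 2; j^3 = u^3 is a perfect cube, so E-series; the 5-jet and mu = 8 give E_8. The Hessian of g at 0 has rank 0. Corank 2; j^3 = (u + v)^3 is a perfect cube, so E-series; the 4-jet and mu = 7 give E_7. f is E_8 but g is E_7, hence not right-equivalent.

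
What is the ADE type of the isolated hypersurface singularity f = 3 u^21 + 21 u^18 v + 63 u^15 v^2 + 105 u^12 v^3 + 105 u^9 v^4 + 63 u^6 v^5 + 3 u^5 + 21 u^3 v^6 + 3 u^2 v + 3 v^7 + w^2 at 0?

D_8

The Hessian of f at 0 is [[0, 0, 0], [0, 0, 0], [0, 0, 2]] with rank 1, so corank 2. A Groebner basis of the Jacobian ideal J(f) in C{u,v,w} is {u^2/7 + v^6, u^3, u*v, w}; counting standard monomials gives mu = 8. Corank 2; j^3 = 3*u^2*v has shape L^2 M (L != M), so D-series; mu = 8 gives D_8.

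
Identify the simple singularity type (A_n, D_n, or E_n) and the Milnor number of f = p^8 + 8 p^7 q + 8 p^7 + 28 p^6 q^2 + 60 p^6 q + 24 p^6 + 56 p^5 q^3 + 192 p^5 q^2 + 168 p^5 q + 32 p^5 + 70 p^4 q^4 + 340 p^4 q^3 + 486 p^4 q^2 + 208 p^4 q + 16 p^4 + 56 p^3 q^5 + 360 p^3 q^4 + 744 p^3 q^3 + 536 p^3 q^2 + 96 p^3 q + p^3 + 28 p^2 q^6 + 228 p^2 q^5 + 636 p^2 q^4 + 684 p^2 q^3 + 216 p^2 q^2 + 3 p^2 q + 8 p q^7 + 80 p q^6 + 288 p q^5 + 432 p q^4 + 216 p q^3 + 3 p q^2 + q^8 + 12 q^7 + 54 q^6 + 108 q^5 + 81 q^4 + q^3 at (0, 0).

The Hessian of f at 0 is [[0, 0], [0, 0]] with rank 0, so corank 2. A Groebner basis of the Jacobian ideal J(f) in C{p,q} is {q^4, p*q^2 + 7*q^3/6, p^2 + 2*p*q + q^2}; counting standard monomials gives mu = 6. Corank 2; j^3 = (p + q)^3 is a perfect cube, so E-series; the 4-jet and mu = 6 give E_6.

Type E6, Milnor number mu = 6.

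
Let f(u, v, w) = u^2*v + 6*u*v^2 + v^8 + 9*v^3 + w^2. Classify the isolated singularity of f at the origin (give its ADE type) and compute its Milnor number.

Type D_9, Milnor number mu = 9.

The Hessian of f at 0 has rank 1. Corank 2; j^3 = v*(u + 3*v)^2 has shape L^2 M (L != M), so D-series; mu = 9 gives D_9.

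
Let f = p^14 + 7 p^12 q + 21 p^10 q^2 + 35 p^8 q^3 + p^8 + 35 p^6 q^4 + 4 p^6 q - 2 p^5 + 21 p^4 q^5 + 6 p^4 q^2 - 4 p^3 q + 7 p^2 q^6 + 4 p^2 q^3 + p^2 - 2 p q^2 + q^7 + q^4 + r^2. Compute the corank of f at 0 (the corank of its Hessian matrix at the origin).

1

Hessian at 0 has rank 2.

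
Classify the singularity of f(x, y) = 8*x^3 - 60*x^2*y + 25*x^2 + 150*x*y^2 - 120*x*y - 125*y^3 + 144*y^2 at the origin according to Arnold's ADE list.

The Hessian of f at 0 has rank 1. Corank 1: A-series; mu = 2 gives A_2.

A2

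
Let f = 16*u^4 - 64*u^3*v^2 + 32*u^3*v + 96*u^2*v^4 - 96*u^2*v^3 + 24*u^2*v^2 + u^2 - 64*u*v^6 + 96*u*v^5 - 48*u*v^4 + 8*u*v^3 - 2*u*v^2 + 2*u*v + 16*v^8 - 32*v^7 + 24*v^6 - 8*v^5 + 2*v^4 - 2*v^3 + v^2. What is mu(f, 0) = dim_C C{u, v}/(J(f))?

3

The Hessian of f at 0 has rank 1. Corank 1: A-series; mu = 3 gives A_3.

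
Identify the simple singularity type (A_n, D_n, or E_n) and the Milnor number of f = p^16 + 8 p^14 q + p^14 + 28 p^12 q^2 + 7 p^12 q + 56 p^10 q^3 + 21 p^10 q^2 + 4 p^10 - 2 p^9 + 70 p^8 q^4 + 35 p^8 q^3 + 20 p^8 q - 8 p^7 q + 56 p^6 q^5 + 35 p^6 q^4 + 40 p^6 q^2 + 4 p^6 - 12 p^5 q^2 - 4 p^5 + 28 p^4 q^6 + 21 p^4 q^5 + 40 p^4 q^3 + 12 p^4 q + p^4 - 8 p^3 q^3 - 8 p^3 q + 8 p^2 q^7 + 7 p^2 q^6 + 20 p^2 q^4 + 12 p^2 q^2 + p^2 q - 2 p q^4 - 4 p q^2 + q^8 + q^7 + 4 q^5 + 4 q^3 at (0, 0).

Type D9, Milnor number mu = 9.

The Hessian of f at 0 has rank 0. Corank 2; j^3 = q*(p - 2*q)^2 has shape L^2 M (L != M), so D-series; mu = 9 gives D_9.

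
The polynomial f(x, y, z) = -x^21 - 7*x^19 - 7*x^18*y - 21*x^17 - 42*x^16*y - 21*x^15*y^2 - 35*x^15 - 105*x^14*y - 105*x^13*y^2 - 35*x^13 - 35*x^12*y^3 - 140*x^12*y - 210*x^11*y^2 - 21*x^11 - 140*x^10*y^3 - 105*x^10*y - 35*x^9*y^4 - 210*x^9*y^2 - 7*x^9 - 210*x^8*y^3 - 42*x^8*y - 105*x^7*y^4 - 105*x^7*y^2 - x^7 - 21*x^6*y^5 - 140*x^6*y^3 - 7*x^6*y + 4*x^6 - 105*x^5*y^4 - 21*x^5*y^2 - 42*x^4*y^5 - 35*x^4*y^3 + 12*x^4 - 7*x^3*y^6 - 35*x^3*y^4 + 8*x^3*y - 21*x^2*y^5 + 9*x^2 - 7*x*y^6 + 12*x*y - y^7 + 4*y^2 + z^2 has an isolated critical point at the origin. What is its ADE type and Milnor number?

The Hessian of f at 0 has rank 2. Corank 1: A-series; mu = 6 gives A_6.

Type A_6, Milnor number mu = 6.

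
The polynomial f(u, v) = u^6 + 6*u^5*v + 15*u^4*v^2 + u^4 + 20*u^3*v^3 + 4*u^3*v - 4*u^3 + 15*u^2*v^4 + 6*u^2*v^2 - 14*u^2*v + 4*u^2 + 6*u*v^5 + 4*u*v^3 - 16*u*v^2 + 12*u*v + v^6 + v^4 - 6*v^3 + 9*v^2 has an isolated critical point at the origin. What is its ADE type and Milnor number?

Type A5, Milnor number mu = 5.

The Hessian of f at 0 is [[8, 12], [12, 18]] with rank 1, so corank 1. A Groebner basis of the Jacobian ideal J(f) in C{u,v} is {u*v^2 + 52*u*v + 80*u + 68*v^2 + 120*v, -40*u*v - 64*u + v^3 - 52*v^2 - 96*v, u^2 + 2*u*v - 2*u + v^2 - 3*v}; counting standard monomials gives mu = 5. Corank 1: A-series; mu = 5 gives A_5.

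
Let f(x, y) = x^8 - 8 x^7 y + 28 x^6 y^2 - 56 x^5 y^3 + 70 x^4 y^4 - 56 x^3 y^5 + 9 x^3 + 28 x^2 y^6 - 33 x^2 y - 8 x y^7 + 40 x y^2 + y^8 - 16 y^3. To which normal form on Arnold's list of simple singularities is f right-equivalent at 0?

The Hessian of f at 0 is [[0, 0], [0, 0]] with rank 0, so corank 2. A Groebner basis of the Jacobian ideal J(f) in C{x,y} is {-6561*x*y/8 + y^7 + 2187*y^2/2, x*y^2 - 4*y^3/3, x^2 - 7*x*y/3 + 4*y^2/3}; counting standard monomials gives mu = 9. Corank 2; j^3 = (x - y)*(3*x - 4*y)^2 has shape L^2 M (L != M), so D-series; mu = 9 gives D_9.

D_9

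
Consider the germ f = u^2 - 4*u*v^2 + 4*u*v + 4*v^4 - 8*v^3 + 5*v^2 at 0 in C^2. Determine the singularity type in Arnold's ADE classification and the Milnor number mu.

Type A_1, Milnor number mu = 1.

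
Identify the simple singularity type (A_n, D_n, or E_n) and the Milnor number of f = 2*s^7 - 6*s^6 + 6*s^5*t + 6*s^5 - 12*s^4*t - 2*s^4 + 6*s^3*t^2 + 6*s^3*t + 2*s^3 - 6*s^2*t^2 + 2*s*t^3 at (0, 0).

Type E_7, Milnor number mu = 7.

The Hessian of f at 0 is [[0, 0], [0, 0]] with rank 0, so corank 2. A Groebner basis of the Jacobian ideal J(f) in C{s,t} is {3*s^2 + t^4 + t^3, s^3, s^2*t - s^2 - t^3/3, -2*s^2 + s*t^2 - 2*t^3/3}; counting standard monomials gives mu = 7. Corank 2; j^3 = 2*s^3 is a perfect cube, so E-series; the 4-jet and mu = 7 give E_7.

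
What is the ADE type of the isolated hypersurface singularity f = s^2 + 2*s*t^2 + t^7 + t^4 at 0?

The Hessian of f at 0 has rank 1. Corank 1: A-series; mu = 6 gives A_6.

A_{6}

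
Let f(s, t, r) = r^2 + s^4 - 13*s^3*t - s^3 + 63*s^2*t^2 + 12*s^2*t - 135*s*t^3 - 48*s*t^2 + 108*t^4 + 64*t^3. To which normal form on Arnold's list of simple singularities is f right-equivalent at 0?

E7

The Hessian of f at 0 is [[0, 0, 0], [0, 0, 0], [0, 0, 2]] with rank 1, so corank 2. A Groebner basis of the Jacobian ideal J(f) in C{s,t,r} is {3*s^2 - 24*s*t + t^4 - t^3 + 48*t^2, s^3 - 84*s^2 + 672*s*t - 36*t^3 - 1344*t^2, s^2*t - 15*s^2 + 120*s*t - 11*t^3 - 240*t^2, -2*s^2 + s*t^2 + 16*s*t - 10*t^3/3 - 32*t^2, r}; counting standard monomials gives mu = 7. Corank 2; j^3 = -(s - 4*t)^3 is a perfect cube, so E-series; the 4-jet and mu = 7 give E_7.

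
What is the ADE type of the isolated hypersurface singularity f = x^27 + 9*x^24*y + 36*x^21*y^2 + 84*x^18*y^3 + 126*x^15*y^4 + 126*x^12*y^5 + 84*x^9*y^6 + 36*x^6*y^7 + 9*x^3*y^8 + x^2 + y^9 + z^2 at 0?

A_8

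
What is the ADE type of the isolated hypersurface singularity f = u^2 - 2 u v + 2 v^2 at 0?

A_1

The Hessian of f at 0 has rank 2. Corank 0: nondegenerate Morse point, so A_1.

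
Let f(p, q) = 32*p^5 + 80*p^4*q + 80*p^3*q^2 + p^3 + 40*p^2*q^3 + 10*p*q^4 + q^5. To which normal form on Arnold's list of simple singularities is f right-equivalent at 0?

E8

The Hessian of f at 0 is [[0, 0], [0, 0]] with rank 0, so corank 2. A Groebner basis of the Jacobian ideal J(f) in C{p,q} is {q^5, p*q^3 + q^4/8, p^2}; counting standard monomials gives mu = 8. Corank 2; j^3 = p^3 is a perfect cube, so E-series; the 5-jet and mu = 8 give E_8.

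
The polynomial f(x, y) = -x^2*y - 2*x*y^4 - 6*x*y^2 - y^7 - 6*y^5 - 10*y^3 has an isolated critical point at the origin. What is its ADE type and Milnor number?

Type D4, Milnor number mu = 4.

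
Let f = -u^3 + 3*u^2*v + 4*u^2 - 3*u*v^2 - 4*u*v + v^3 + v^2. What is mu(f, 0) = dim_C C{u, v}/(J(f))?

2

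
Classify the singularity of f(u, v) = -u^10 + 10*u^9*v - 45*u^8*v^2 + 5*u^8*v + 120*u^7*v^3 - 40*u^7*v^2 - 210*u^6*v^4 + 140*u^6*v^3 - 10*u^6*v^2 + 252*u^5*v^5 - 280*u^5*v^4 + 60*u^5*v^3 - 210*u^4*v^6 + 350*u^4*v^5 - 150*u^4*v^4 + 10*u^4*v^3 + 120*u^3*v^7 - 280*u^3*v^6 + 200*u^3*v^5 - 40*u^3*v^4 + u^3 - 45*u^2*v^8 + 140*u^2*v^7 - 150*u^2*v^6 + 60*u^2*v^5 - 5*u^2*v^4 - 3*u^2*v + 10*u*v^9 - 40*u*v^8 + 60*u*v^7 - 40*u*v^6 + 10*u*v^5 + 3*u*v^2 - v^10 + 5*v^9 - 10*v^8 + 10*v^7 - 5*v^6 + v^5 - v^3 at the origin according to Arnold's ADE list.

E_8

The Hessian of f at 0 has rank 0. Corank 2; j^3 = (u - v)^3 is a perfect cube, so E-series; the 5-jet and mu = 8 give E_8.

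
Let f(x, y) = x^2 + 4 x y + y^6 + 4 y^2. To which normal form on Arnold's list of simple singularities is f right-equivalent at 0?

The Hessian of f at 0 has rank 1. Corank 1: A-series; mu = 5 gives A_5.

A_{5}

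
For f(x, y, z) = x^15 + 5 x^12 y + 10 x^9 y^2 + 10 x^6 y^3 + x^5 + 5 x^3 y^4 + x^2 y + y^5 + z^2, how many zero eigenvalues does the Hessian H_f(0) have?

Hessian at 0 has rank 1.

2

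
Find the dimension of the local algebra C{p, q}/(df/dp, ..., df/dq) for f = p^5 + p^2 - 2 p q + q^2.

The Hessian of f at 0 has rank 1. Corank 1: A-series; mu = 4 gives A_4.

4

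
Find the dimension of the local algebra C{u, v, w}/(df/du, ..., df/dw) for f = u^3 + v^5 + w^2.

The Hessian of f at 0 is [[0, 0, 0], [0, 0, 0], [0, 0, 2]] with rank 1, so corank 2. A Groebner basis of the Jacobian ideal J(f) in C{u,v,w} is {v^4, u^2, w}; counting standard monomials gives mu = 8. Corank 2; j^3 = u^3 is a perfect cube, so E-series; the 5-jet and mu = 8 give E_8.

8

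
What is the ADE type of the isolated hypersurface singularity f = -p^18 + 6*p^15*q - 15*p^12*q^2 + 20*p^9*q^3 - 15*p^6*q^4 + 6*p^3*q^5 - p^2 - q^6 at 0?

A5

The Hessian of f at 0 has rank 1. Corank 1: A-series; mu = 5 gives A_5.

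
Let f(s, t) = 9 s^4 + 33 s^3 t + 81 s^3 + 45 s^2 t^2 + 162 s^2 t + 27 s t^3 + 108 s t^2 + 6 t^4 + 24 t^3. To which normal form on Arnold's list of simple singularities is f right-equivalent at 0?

E_{7}

The Hessian of f at 0 is [[0, 0], [0, 0]] with rank 0, so corank 2. A Groebner basis of the Jacobian ideal J(f) in C{s,t} is {19683*s^2 + 26244*s*t + t^4 + 27*t^3 + 8748*t^2, s^3 + 270*s^2 + 360*s*t + 2*t^3/3 + 120*t^2, s^2*t - 243*s^2 - 324*s*t - 7*t^3/9 - 108*t^2, 162*s^2 + s*t^2 + 216*s*t + 8*t^3/9 + 72*t^2}; counting standard monomials gives mu = 7. Corank 2; j^3 = 3*(3*s + 2*t)^3 is a perfect cube, so E-series; the 4-jet and mu = 7 give E_7.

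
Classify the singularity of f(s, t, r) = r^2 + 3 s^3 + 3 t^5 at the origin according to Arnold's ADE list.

E_{8}

The Hessian of f at 0 has rank 1. Corank 2; j^3 = 3*s^3 is a perfect cube, so E-series; the 5-jet and mu = 8 give E_8.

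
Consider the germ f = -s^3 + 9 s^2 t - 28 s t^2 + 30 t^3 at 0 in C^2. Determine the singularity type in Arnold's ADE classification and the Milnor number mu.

Type D_4, Milnor number mu = 4.

The Hessian of f at 0 has rank 0. Corank 2; j^3 = -(s - 3*t)*(s^2 - 6*s*t + 10*t^2) splits into three distinct lines over C (the quadratic factor has nonzero discriminant), so D_4.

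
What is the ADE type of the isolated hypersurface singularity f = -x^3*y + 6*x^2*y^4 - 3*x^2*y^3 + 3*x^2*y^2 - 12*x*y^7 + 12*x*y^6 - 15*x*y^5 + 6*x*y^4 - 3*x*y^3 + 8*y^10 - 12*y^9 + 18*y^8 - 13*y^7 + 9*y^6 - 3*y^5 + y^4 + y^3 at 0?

The Hessian of f at 0 has rank 0. Corank 2; j^3 = y^3 is a perfect cube, so E-series; the 4-jet and mu = 7 give E_7.

E_{7}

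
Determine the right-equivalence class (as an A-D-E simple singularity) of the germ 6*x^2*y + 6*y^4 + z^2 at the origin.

The Hessian of f at 0 has rank 1. Corank 2; j^3 = 6*x^2*y has shape L^2 M (L != M), so D-series; mu = 5 gives D_5.

D_{5}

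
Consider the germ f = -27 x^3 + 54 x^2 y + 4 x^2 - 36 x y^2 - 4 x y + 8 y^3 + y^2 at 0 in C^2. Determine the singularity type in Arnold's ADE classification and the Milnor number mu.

The Hessian of f at 0 has rank 1. Corank 1: A-series; mu = 2 gives A_2.

Type A2, Milnor number mu = 2.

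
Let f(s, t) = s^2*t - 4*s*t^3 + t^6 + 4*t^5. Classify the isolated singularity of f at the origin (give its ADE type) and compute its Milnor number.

Type D7, Milnor number mu = 7.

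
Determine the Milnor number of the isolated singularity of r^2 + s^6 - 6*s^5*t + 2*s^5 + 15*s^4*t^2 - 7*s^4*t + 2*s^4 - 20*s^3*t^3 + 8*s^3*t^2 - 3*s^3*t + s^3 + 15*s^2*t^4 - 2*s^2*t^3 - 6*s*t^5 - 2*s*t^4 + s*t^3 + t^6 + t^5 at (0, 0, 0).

The Hessian of f at 0 is [[0, 0, 0], [0, 0, 0], [0, 0, 2]] with rank 1, so corank 2. A Groebner basis of the Jacobian ideal J(f) in C{s,t,r} is {3*s^2 + t^4 + t^3, s^3, s^2*t - s^2 - t^3/3, -5*s^2 + s*t^2 - 5*t^3/3, r}; counting standard monomials gives mu = 7. Corank 2; j^3 = s^3 is a perfect cube, so E-series; the 4-jet and mu = 7 give E_7.

7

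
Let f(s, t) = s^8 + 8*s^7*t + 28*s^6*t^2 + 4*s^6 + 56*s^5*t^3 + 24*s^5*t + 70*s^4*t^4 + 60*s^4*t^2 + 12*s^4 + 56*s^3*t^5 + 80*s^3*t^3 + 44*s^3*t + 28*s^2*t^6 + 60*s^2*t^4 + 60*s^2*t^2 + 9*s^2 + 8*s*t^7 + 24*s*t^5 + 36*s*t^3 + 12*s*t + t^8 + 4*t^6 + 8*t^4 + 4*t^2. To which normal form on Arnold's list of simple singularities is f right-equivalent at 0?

The Hessian of f at 0 has rank 1. Corank 1: A-series; mu = 7 gives A_7.

A_7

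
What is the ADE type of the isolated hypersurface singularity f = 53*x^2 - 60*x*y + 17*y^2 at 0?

A_1

The Hessian of f at 0 is [[106, -60], [-60, 34]] with rank 2, so corank 0. A Groebner basis of the Jacobian ideal J(f) in C{x,y} is {x, y}; counting standard monomials gives mu = 1. Corank 0: nondegenerate Morse point, so A_1.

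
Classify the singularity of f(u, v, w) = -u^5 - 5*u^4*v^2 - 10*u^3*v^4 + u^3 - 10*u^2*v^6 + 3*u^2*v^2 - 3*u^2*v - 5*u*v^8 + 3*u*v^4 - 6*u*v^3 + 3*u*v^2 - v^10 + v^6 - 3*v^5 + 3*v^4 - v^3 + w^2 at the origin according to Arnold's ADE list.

The Hessian of f at 0 is [[0, 0, 0], [0, 0, 0], [0, 0, 2]] with rank 1, so corank 2. A Groebner basis of the Jacobian ideal J(f) in C{u,v,w} is {3*u^2/4 + u*v^3 + 3*u*v^2/2 - 3*u*v/2 - 3*v^3/2 + 3*v^2/4, u^2 + 2*u*v^2 - 2*u*v + v^4 - 2*v^3 + v^2, u^3 + 3*u^2/2 - 3*u*v - v^3 + 3*v^2/2, u^2*v + u^2/2 - u*v^2 - u*v + v^2/2, w}; counting standard monomials gives mu = 8. Corank 2; j^3 = (u - v)^3 is a perfect cube, so E-series; the 5-jet and mu = 8 give E_8.

E_{8}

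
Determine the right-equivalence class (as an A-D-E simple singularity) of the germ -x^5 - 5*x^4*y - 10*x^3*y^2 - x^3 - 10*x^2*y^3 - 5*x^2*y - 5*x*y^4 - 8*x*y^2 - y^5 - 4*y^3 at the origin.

D6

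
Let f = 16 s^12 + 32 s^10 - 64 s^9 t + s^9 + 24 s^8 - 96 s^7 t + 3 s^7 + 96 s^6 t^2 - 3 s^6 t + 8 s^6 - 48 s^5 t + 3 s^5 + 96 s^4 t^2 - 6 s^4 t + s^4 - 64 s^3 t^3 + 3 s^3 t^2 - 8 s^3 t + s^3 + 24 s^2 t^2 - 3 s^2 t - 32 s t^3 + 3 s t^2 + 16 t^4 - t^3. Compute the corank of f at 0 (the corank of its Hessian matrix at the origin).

2

Hessian at 0 has rank 0.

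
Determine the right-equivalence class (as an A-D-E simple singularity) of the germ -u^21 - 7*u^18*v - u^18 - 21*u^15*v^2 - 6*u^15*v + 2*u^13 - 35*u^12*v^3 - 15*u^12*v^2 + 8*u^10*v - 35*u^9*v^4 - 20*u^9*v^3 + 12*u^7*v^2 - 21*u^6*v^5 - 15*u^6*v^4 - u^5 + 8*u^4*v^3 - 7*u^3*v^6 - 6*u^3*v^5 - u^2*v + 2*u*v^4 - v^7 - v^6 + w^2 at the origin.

D_7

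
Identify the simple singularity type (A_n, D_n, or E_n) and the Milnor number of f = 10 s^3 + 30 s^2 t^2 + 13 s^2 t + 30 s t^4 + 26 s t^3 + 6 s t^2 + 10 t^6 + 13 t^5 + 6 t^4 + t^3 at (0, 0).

The Hessian of f at 0 has rank 0. Corank 2; j^3 = (2*s + t)*(5*s^2 + 4*s*t + t^2) splits into three distinct lines over C (the quadratic factor has nonzero discriminant), so D_4.

Type D4, Milnor number mu = 4.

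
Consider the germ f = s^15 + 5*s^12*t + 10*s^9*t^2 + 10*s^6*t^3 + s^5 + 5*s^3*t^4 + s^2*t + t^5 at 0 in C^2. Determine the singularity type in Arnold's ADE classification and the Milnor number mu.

Type D6, Milnor number mu = 6.

The Hessian of f at 0 has rank 0. Corank 2; j^3 = s^2*t has shape L^2 M (L != M), so D-series; mu = 6 gives D_6.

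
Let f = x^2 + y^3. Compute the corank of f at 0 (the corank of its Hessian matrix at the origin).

1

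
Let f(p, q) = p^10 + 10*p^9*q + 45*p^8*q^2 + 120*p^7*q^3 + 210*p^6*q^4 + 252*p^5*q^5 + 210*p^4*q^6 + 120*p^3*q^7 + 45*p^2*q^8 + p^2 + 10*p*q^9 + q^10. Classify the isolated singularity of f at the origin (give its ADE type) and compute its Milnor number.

Type A9, Milnor number mu = 9.

The Hessian of f at 0 has rank 1. Corank 1: A-series; mu = 9 gives A_9.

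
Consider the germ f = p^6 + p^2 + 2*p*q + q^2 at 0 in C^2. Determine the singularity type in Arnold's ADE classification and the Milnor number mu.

Type A5, Milnor number mu = 5.

The Hessian of f at 0 is [[2, 2], [2, 2]] with rank 1, so corank 1. A Groebner basis of the Jacobian ideal J(f) in C{p,q} is {q^5, p + q}; counting standard monomials gives mu = 5. Corank 1: A-series; mu = 5 gives A_5.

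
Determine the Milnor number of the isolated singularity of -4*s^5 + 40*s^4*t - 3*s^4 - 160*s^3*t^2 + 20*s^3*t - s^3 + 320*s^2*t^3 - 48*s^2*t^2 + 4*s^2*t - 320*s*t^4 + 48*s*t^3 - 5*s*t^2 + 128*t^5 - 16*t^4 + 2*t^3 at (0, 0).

5

The Hessian of f at 0 is [[0, 0], [0, 0]] with rank 0, so corank 2. A Groebner basis of the Jacobian ideal J(f) in C{s,t} is {s*t^2 + s*t/6 - t^2/6, s*t/6 + t^3 - t^2/6, s^2 - 8*s*t/3 + 5*t^2/3}; counting standard monomials gives mu = 5. Corank 2; j^3 = -(s - 2*t)*(s - t)^2 has shape L^2 M (L != M), so D-series; mu = 5 gives D_5.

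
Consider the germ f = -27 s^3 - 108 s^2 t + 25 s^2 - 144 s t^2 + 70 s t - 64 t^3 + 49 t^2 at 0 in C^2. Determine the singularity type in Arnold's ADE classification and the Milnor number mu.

Type A2, Milnor number mu = 2.

The Hessian of f at 0 has rank 1. Corank 1: A-series; mu = 2 gives A_2.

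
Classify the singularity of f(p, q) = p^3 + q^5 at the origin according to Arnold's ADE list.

E_8

The Hessian of f at 0 has rank 0. Corank 2; j^3 = p^3 is a perfect cube, so E-series; the 5-jet and mu = 8 give E_8.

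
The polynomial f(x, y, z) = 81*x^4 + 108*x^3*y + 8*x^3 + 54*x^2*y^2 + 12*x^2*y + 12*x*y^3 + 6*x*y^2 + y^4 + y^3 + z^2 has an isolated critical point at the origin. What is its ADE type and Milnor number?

Type E_{6}, Milnor number mu = 6.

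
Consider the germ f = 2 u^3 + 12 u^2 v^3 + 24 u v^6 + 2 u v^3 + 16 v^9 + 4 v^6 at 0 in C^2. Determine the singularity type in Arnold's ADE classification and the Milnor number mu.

Type E7, Milnor number mu = 7.

The Hessian of f at 0 has rank 0. Corank 2; j^3 = 2*u^3 is a perfect cube, so E-series; the 4-jet and mu = 7 give E_7.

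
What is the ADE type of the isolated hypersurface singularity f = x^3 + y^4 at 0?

E_{6}

The Hessian of f at 0 is [[0, 0], [0, 0]] with rank 0, so corank 2. A Groebner basis of the Jacobian ideal J(f) in C{x,y} is {y^3, x^2}; counting standard monomials gives mu = 6. Corank 2; j^3 = x^3 is a perfect cube, so E-series; the 4-jet and mu = 6 give E_6.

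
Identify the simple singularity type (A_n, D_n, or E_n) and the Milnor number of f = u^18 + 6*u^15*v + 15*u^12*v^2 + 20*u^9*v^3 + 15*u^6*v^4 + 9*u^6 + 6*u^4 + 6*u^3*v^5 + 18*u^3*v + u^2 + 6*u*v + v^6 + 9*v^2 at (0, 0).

Type A_{5}, Milnor number mu = 5.

The Hessian of f at 0 has rank 1. Corank 1: A-series; mu = 5 gives A_5.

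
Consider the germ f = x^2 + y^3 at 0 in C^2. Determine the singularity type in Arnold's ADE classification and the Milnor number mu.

Type A_2, Milnor number mu = 2.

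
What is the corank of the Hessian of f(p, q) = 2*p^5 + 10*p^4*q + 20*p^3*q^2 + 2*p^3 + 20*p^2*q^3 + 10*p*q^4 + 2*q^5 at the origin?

Hessian at 0 has rank 0.

2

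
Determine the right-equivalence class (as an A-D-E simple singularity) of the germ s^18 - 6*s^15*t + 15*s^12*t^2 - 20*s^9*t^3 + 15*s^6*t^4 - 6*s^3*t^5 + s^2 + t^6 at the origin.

A_{5}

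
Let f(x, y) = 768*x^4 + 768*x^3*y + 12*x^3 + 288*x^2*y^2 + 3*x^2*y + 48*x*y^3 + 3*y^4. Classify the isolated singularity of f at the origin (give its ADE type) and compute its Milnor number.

Type D_5, Milnor number mu = 5.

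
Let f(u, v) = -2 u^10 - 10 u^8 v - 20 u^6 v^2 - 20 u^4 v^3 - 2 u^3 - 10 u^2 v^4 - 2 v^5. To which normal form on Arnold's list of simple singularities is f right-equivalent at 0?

E_8

The Hessian of f at 0 has rank 0. Corank 2; j^3 = -2*u^3 is a perfect cube, so E-series; the 5-jet and mu = 8 give E_8.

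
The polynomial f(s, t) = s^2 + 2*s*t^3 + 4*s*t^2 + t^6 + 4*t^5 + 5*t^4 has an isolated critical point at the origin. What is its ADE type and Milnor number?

Type A3, Milnor number mu = 3.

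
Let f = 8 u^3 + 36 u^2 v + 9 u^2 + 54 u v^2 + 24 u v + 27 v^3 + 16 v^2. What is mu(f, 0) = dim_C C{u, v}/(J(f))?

The Hessian of f at 0 is [[18, 24], [24, 32]] with rank 1, so corank 1. A Groebner basis of the Jacobian ideal J(f) in C{u,v} is {v^2, u + 4*v/3}; counting standard monomials gives mu = 2. Corank 1: A-series; mu = 2 gives A_2.

2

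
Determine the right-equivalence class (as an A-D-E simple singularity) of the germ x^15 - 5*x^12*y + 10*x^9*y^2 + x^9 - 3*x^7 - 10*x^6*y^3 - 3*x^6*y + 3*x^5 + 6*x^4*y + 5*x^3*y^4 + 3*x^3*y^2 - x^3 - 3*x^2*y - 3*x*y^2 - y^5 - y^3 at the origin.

The Hessian of f at 0 has rank 0. Corank 2; j^3 = -(x + y)^3 is a perfect cube, so E-series; the 5-jet and mu = 8 give E_8.

E_{8}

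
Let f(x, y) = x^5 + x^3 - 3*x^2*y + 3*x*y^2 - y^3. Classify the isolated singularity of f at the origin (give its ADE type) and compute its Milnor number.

Type E_{8}, Milnor number mu = 8.

The Hessian of f at 0 has rank 0. Corank 2; j^3 = (x - y)^3 is a perfect cube, so E-series; the 5-jet and mu = 8 give E_8.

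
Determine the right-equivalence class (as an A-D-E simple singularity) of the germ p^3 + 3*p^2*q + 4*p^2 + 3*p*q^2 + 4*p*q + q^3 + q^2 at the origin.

A_{2}

The Hessian of f at 0 has rank 1. Corank 1: A-series; mu = 2 gives A_2.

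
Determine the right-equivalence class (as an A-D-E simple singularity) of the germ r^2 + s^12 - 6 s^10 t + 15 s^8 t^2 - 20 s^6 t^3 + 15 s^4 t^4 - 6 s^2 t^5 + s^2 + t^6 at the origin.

A_{5}

The Hessian of f at 0 is [[2, 0, 0], [0, 0, 0], [0, 0, 2]] with rank 2, so corank 1. A Groebner basis of the Jacobian ideal J(f) in C{s,t,r} is {t^5, s, r}; counting standard monomials gives mu = 5. Corank 1: A-series; mu = 5 gives A_5.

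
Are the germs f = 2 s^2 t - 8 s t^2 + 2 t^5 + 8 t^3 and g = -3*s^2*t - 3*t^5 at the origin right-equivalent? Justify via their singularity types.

The Hessian of f at 0 has rank 0. Corank 2; j^3 = 2*t*(s - 2*t)^2 has shape L^2 M (L != M), so D-series; mu = 6 gives D_6. The Hessian of g at 0 has rank 0. Corank 2; j^3 = -3*s^2*t has shape L^2 M (L != M), so D-series; mu = 6 gives D_6. Both have type D_6, hence right-equivalent.

Yes.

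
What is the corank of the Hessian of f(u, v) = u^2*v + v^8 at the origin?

2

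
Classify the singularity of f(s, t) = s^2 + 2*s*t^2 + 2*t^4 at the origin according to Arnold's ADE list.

The Hessian of f at 0 has rank 1. Corank 1: A-series; mu = 3 gives A_3.

A_3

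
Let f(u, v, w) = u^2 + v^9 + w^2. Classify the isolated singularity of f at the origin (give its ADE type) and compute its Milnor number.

The Hessian of f at 0 has rank 2. Corank 1: A-series; mu = 8 gives A_8.

Type A_{8}, Milnor number mu = 8.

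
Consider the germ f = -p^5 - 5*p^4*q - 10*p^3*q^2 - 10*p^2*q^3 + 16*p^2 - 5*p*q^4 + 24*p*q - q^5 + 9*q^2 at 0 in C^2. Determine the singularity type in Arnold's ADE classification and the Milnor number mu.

The Hessian of f at 0 has rank 1. Corank 1: A-series; mu = 4 gives A_4.

Type A_4, Milnor number mu = 4.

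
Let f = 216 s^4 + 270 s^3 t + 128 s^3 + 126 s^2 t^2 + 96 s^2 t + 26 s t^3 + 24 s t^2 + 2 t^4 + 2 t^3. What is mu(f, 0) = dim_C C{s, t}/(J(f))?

7

The Hessian of f at 0 is [[0, 0], [0, 0]] with rank 0, so corank 2. A Groebner basis of the Jacobian ideal J(f) in C{s,t} is {65536*s^2/3 + 32768*s*t/3 + t^4 + 64*t^3/9 + 4096*t^2/3, s^3 + 112*s^2/3 + 56*s*t/3 + t^3/36 + 7*t^2/3, s^2*t - 832*s^2/9 - 416*s*t/9 - 5*t^3/54 - 52*t^2/9, 512*s^2/3 + s*t^2 + 256*s*t/3 + 11*t^3/36 + 32*t^2/3}; counting standard monomials gives mu = 7. Corank 2; j^3 = 2*(4*s + t)^3 is a perfect cube, so E-series; the 4-jet and mu = 7 give E_7.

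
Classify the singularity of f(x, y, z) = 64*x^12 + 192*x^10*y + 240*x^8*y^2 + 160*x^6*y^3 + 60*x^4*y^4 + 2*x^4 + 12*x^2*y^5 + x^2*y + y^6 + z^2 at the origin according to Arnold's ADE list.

D_{7}

The Hessian of f at 0 has rank 1. Corank 2; j^3 = x^2*y has shape L^2 M (L != M), so D-series; mu = 7 gives D_7.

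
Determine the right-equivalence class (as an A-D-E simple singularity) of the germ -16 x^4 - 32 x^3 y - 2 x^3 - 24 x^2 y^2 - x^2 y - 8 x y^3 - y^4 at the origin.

D5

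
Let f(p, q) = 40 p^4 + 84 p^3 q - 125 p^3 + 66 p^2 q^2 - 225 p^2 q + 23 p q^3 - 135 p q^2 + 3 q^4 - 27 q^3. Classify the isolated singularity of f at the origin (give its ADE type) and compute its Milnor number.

Type E_{7}, Milnor number mu = 7.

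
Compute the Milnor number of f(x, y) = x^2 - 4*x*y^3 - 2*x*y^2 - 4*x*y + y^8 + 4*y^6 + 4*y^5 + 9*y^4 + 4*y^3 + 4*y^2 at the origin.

7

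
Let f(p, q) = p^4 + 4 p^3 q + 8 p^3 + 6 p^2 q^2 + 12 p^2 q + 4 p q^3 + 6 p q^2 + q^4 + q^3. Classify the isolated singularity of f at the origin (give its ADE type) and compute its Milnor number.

The Hessian of f at 0 has rank 0. Corank 2; j^3 = (2*p + q)^3 is a perfect cube, so E-series; the 4-jet and mu = 6 give E_6.

Type E_6, Milnor number mu = 6.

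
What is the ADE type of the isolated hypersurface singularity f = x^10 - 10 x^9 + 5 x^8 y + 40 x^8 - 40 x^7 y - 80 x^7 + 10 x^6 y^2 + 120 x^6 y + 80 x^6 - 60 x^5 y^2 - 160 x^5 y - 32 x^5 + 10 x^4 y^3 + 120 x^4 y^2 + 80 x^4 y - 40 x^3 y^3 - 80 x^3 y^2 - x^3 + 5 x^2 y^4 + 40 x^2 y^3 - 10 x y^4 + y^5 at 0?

The Hessian of f at 0 has rank 0. Corank 2; j^3 = -x^3 is a perfect cube, so E-series; the 5-jet and mu = 8 give E_8.

E_{8}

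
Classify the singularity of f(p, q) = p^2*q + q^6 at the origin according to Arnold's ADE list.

D_{7}

The Hessian of f at 0 is [[0, 0], [0, 0]] with rank 0, so corank 2. A Groebner basis of the Jacobian ideal J(f) in C{p,q} is {p^2/6 + q^5, p^3, p*q}; counting standard monomials gives mu = 7. Corank 2; j^3 = p^2*q has shape L^2 M (L != M), so D-series; mu = 7 gives D_7.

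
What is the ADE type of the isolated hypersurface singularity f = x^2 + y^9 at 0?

A_{8}

The Hessian of f at 0 is [[2, 0], [0, 0]] with rank 1, so corank 1. A Groebner basis of the Jacobian ideal J(f) in C{x,y} is {y^8, x}; counting standard monomials gives mu = 8. Corank 1: A-series; mu = 8 gives A_8.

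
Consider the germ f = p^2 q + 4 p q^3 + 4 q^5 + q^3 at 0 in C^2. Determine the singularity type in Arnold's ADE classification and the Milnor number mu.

The Hessian of f at 0 has rank 0. Corank 2; j^3 = q*(p^2 + q^2) splits into three distinct lines over C (the quadratic factor has nonzero discriminant), so D_4.

Type D_4, Milnor number mu = 4.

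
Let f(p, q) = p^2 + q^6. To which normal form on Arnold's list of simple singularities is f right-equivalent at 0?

A_{5}

The Hessian of f at 0 has rank 1. Corank 1: A-series; mu = 5 gives A_5.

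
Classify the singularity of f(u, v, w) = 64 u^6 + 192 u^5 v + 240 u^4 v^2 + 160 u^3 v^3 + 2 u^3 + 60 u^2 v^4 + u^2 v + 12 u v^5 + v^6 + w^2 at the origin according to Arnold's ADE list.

D_7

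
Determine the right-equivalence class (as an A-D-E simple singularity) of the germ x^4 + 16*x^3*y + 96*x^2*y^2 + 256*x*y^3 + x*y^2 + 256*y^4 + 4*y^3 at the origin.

D5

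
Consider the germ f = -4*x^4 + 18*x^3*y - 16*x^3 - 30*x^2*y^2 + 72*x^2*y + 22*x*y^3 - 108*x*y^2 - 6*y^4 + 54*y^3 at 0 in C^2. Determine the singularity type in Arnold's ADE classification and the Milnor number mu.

The Hessian of f at 0 has rank 0. Corank 2; j^3 = -2*(2*x - 3*y)^3 is a perfect cube, so E-series; the 4-jet and mu = 7 give E_7.

Type E_{7}, Milnor number mu = 7.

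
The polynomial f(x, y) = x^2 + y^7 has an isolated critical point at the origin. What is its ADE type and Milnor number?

The Hessian of f at 0 has rank 1. Corank 1: A-series; mu = 6 gives A_6.

Type A_{6}, Milnor number mu = 6.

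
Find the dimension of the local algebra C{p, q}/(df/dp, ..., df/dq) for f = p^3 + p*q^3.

7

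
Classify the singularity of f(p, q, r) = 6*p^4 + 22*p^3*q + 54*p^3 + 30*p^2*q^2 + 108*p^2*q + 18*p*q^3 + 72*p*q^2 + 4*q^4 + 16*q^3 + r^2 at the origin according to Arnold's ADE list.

The Hessian of f at 0 has rank 1. Corank 2; j^3 = 2*(3*p + 2*q)^3 is a perfect cube, so E-series; the 4-jet and mu = 7 give E_7.

E_{7}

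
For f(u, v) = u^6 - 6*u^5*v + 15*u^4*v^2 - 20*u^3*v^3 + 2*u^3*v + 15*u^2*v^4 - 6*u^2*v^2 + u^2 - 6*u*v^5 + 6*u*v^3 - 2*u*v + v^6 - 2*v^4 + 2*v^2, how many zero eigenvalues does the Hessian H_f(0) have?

0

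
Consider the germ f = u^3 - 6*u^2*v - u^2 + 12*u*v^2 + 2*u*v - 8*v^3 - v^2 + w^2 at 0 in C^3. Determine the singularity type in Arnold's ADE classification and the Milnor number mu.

Type A_{2}, Milnor number mu = 2.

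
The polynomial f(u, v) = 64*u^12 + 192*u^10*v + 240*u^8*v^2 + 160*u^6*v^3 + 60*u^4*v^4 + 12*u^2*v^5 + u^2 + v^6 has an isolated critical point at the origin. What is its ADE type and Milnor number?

The Hessian of f at 0 has rank 1. Corank 1: A-series; mu = 5 gives A_5.

Type A_{5}, Milnor number mu = 5.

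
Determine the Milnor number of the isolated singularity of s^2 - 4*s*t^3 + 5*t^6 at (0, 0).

5

The Hessian of f at 0 has rank 1. Corank 1: A-series; mu = 5 gives A_5.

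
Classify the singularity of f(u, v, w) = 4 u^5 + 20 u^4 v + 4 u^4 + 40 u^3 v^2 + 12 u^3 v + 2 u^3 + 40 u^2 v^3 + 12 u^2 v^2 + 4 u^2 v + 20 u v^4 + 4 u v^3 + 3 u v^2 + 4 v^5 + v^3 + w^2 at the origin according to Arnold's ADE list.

D4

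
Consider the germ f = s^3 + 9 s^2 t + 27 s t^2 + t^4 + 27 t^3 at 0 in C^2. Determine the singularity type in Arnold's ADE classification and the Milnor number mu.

The Hessian of f at 0 has rank 0. Corank 2; j^3 = (s + 3*t)^3 is a perfect cube, so E-series; the 4-jet and mu = 6 give E_6.

Type E_{6}, Milnor number mu = 6.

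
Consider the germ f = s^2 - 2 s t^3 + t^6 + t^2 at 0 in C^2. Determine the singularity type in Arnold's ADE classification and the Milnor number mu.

Type A1, Milnor number mu = 1.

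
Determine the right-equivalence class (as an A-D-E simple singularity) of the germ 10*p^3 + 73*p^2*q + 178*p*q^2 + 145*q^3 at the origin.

D4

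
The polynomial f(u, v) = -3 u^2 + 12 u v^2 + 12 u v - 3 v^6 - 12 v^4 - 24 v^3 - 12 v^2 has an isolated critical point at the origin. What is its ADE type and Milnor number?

Type A5, Milnor number mu = 5.

The Hessian of f at 0 has rank 1. Corank 1: A-series; mu = 5 gives A_5.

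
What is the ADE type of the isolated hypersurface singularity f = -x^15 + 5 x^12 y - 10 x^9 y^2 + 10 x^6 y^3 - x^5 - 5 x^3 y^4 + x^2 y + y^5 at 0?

The Hessian of f at 0 has rank 0. Corank 2; j^3 = x^2*y has shape L^2 M (L != M), so D-series; mu = 6 gives D_6.

D6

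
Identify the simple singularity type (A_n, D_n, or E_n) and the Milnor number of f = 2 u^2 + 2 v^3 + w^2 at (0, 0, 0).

Type A_2, Milnor number mu = 2.

The Hessian of f at 0 is [[4, 0, 0], [0, 0, 0], [0, 0, 2]] with rank 2, so corank 1. A Groebner basis of the Jacobian ideal J(f) in C{u,v,w} is {v^2, u, w}; counting standard monomials gives mu = 2. Corank 1: A-series; mu = 2 gives A_2.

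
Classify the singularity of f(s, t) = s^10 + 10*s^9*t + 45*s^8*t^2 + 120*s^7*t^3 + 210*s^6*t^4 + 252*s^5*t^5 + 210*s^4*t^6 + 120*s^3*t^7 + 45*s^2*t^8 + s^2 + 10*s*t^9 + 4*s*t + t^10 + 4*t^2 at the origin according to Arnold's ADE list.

A_{9}

The Hessian of f at 0 has rank 1. Corank 1: A-series; mu = 9 gives A_9.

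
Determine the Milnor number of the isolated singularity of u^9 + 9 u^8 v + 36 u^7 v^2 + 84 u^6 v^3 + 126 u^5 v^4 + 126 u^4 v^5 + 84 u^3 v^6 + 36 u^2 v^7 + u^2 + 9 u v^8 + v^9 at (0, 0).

The Hessian of f at 0 has rank 1. Corank 1: A-series; mu = 8 gives A_8.

8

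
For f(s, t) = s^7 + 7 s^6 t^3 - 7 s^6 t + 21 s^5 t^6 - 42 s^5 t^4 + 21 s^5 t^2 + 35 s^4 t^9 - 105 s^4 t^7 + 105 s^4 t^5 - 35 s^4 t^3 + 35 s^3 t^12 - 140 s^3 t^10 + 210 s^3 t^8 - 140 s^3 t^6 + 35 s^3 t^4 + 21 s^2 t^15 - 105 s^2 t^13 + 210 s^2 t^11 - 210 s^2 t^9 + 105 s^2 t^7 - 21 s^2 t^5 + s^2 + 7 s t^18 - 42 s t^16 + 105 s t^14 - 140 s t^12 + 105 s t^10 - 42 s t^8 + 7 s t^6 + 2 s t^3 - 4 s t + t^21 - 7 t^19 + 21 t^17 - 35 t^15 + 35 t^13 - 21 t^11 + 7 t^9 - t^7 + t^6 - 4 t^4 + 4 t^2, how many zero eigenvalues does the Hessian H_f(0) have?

1

Hessian at 0 has rank 1.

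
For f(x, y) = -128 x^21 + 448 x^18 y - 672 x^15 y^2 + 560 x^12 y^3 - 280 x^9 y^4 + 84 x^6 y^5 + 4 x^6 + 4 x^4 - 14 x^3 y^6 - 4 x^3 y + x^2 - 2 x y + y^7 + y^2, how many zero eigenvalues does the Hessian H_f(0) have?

Hessian at 0 has rank 1.

1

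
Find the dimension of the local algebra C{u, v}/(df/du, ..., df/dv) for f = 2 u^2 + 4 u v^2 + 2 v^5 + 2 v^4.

4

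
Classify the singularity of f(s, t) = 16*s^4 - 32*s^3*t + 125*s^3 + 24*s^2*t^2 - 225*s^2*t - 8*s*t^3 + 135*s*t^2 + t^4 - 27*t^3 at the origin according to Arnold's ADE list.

E_{6}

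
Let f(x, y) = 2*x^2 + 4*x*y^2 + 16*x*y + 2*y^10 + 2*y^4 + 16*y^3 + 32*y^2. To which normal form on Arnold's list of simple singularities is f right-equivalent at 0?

The Hessian of f at 0 is [[4, 16], [16, 64]] with rank 1, so corank 1. A Groebner basis of the Jacobian ideal J(f) in C{x,y} is {x^5 + 160*x^4 + 1920*x^3*y - 8960*x^3 - 55296*x^2*y + 94208*x^2 + 442368*x*y - 262144*x - 1048576*y, x^4*y - 16*x^4 - 160*x^3*y + 640*x^3 + 3840*x^2*y - 6144*x^2 - 28672*x*y + 16384*x + 65536*y, x + y^2 + 4*y}; counting standard monomials gives mu = 9. Corank 1: A-series; mu = 9 gives A_9.

A_{9}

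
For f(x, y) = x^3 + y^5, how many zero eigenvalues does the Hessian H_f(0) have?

Hessian at 0 has rank 0.

2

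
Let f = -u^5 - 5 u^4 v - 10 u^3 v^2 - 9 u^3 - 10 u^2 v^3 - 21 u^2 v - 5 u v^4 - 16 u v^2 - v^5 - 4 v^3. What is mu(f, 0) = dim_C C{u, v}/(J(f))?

6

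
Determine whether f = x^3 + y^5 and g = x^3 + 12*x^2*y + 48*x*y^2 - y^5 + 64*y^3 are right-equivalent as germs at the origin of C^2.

Yes.

The Hessian of f at 0 is [[0, 0], [0, 0]] with rank 0, so corank 2. A Groebner basis of the Jacobian ideal J(f) in C{x,y} is {y^4, x^2}; counting standard monomials gives mu = 8. Corank 2; j^3 = x^3 is a perfect cube, so E-series; the 5-jet and mu = 8 give E_8. The Hessian of g at 0 is [[0, 0], [0, 0]] with rank 0, so corank 2. A Groebner basis of the Jacobian ideal J(g) in C{x,y} is {y^4, x^2 + 8*x*y + 16*y^2}; counting standard monomials gives mu = 8. Corank 2; j^3 = (x + 4*y)^3 is a perfect cube, so E-series; the 5-jet and mu = 8 give E_8. Both have type E_8, hence right-equivalent.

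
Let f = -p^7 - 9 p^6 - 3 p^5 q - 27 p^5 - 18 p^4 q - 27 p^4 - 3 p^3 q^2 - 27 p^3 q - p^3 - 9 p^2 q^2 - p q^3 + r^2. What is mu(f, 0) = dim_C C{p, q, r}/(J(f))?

The Hessian of f at 0 has rank 1. Corank 2; j^3 = -p^3 is a perfect cube, so E-series; the 4-jet and mu = 7 give E_7.

7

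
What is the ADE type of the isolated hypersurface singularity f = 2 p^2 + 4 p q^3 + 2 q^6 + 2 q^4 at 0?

The Hessian of f at 0 has rank 1. Corank 1: A-series; mu = 3 gives A_3.

A3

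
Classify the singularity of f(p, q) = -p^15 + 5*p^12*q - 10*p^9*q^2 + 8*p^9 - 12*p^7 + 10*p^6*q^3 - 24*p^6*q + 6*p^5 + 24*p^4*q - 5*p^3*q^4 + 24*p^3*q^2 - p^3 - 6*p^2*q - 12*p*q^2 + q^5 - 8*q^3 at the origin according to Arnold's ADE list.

E_8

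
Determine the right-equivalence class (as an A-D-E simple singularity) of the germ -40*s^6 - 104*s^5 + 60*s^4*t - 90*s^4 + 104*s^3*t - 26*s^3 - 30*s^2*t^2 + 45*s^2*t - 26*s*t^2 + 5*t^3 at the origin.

D_{4}

The Hessian of f at 0 has rank 0. Corank 2; j^3 = -(2*s - t)*(13*s^2 - 16*s*t + 5*t^2) splits into three distinct lines over C (the quadratic factor has nonzero discriminant), so D_4.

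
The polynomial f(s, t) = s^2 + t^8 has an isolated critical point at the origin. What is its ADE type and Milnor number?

The Hessian of f at 0 has rank 1. Corank 1: A-series; mu = 7 gives A_7.

Type A_7, Milnor number mu = 7.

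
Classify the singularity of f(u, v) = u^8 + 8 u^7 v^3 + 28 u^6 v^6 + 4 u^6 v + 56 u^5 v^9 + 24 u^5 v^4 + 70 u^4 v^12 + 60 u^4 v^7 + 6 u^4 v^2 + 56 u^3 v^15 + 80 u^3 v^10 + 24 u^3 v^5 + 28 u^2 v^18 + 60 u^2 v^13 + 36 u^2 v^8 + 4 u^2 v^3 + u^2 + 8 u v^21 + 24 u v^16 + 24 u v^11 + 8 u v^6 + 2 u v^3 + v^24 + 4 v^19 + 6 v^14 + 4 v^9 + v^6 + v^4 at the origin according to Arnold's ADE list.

A3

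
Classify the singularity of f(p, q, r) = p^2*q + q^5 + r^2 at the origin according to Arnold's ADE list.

The Hessian of f at 0 has rank 1. Corank 2; j^3 = p^2*q has shape L^2 M (L != M), so D-series; mu = 6 gives D_6.

D6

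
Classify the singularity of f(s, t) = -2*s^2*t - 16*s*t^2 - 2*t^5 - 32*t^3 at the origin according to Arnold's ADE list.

D6

The Hessian of f at 0 has rank 0. Corank 2; j^3 = -2*t*(s + 4*t)^2 has shape L^2 M (L != M), so D-series; mu = 6 gives D_6.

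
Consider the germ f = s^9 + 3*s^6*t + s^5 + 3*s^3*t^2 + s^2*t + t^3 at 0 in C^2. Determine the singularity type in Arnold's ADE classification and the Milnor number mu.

Type D_4, Milnor number mu = 4.

The Hessian of f at 0 has rank 0. Corank 2; j^3 = t*(s^2 + t^2) splits into three distinct lines over C (the quadratic factor has nonzero discriminant), so D_4.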